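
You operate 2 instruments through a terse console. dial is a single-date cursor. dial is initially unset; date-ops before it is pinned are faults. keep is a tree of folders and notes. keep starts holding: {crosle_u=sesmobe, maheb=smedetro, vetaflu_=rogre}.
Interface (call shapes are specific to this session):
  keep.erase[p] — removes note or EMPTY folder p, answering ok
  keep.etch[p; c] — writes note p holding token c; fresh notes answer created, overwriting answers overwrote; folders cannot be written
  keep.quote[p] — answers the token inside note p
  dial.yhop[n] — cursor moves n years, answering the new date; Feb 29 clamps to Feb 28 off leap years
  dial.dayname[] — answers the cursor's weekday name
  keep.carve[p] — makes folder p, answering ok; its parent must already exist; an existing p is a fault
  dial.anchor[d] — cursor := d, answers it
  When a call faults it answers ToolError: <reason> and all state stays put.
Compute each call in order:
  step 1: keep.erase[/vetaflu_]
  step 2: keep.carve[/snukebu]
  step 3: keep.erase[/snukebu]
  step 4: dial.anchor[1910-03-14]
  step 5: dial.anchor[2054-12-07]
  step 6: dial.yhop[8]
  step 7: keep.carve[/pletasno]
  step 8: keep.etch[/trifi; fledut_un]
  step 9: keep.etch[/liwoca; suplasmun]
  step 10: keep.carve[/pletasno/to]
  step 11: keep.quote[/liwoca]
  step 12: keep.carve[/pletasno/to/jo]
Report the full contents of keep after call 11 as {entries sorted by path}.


Answer: {crosle_u=sesmobe, liwoca=suplasmun, maheb=smedetro, pletasno/, pletasno/to/, trifi=fledut_un}

Derivation:
Now I run keep.erase(p='/vetaflu_'): ok.
Next I call keep.carve(p='/snukebu'), — result: ok.
I call keep.erase(p='/snukebu'), and get ok.
Using dial.anchor(d='1910-03-14'), and get 1910-03-14.
I use dial.anchor(d='2054-12-07'), giving 2054-12-07.
I use dial.yhop(n='8'), which returns 2062-12-07.
Next I call keep.carve(p='/pletasno'), which returns ok.
I use keep.etch(p='/trifi', c='fledut_un'), → created.
Now I run keep.etch(p='/liwoca', c='suplasmun'), and get created.
Invoking keep.carve(p='/pletasno/to'), yielding ok.
Calling keep.quote(p='/liwoca'), — result: suplasmun.
I call keep.carve(p='/pletasno/to/jo'), yielding ok.


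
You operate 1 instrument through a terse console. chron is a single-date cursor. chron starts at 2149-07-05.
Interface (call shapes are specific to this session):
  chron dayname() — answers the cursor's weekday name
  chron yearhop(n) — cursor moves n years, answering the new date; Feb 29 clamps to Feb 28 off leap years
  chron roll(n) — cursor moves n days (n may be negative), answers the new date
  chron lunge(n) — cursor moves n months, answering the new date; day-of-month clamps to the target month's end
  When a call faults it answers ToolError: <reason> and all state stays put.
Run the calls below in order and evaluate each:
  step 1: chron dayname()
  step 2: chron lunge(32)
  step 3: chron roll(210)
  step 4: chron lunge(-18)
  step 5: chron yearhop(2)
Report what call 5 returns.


Answer: 2153-04-01

Derivation:
Step: chron dayname[]
Result: Saturday
Step: chron lunge[n='32']
Result: 2152-03-05
Step: chron roll[n='210']
Result: 2152-10-01
Step: chron lunge[n='-18']
Result: 2151-04-01
Step: chron yearhop[n='2']
Result: 2153-04-01


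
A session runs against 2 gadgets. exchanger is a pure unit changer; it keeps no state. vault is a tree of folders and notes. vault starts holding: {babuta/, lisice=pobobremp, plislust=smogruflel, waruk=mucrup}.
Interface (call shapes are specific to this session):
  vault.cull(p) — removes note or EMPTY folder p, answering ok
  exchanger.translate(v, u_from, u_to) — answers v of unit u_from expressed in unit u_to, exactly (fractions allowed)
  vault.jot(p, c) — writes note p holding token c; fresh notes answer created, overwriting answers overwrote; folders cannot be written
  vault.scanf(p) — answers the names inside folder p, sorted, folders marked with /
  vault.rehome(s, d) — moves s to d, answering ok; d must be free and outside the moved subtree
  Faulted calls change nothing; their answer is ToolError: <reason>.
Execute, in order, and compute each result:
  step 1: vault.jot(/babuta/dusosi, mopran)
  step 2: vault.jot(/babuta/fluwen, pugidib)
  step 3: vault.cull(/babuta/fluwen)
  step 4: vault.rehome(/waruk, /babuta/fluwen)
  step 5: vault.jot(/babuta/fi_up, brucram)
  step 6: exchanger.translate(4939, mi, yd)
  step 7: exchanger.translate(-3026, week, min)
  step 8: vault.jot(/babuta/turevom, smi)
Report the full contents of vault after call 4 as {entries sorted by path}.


! vault.jot(p=/babuta/dusosi, c=mopran) -> created
! vault.jot(p=/babuta/fluwen, c=pugidib) -> created
! vault.cull(p=/babuta/fluwen) -> ok
! vault.rehome(s=/waruk, d=/babuta/fluwen) -> ok
! vault.jot(p=/babuta/fi_up, c=brucram) -> created
! exchanger.translate(v=4939, u_from=mi, u_to=yd) -> 8692640
! exchanger.translate(v=-3026, u_from=week, u_to=min) -> -30502080
! vault.jot(p=/babuta/turevom, c=smi) -> created

Answer: {babuta/, babuta/dusosi=mopran, babuta/fluwen=mucrup, lisice=pobobremp, plislust=smogruflel}


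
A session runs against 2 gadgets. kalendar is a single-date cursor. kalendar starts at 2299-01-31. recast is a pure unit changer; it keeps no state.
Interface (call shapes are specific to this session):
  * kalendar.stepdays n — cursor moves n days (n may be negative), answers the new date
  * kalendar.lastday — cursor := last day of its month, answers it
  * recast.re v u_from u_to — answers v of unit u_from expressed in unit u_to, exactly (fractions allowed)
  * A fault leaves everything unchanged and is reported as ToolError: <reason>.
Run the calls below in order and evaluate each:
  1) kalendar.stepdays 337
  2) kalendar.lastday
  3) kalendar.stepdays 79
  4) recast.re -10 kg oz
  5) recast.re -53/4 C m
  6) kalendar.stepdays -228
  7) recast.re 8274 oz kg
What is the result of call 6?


Answer: 2299-09-04

Derivation:
>>> kalendar.stepdays n='337'
= 2300-01-03
>>> kalendar.lastday
= 2300-01-31
>>> kalendar.stepdays n='79'
= 2300-04-20
>>> recast.re v='-10' u_from='kg' u_to='oz'
= -16000000000/45359237
>>> recast.re v='-53/4' u_from='C' u_to='m'
= ToolError: incompatible units
>>> kalendar.stepdays n='-228'
= 2299-09-04
>>> recast.re v='8274' u_from='oz' u_to='kg'
= 187651163469/800000000


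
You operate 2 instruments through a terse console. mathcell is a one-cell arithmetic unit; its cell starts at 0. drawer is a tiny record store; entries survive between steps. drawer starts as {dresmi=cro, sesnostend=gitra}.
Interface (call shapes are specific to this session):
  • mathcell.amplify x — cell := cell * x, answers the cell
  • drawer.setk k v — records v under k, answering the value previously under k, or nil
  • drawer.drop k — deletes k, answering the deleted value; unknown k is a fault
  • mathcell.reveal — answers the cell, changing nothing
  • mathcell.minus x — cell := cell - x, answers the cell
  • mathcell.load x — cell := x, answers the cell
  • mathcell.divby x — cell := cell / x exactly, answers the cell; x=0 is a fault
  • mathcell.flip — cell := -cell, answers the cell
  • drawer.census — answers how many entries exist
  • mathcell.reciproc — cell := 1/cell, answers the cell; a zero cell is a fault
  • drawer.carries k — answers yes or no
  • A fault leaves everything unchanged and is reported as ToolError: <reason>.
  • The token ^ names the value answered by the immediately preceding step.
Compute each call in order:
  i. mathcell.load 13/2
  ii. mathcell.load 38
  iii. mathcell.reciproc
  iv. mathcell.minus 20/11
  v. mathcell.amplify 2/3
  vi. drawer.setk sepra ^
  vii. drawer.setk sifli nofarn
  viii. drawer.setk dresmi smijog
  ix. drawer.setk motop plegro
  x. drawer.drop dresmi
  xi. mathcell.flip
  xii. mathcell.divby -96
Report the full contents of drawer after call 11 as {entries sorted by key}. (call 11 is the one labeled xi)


Answer: {motop=plegro, sepra=-749/627, sesnostend=gitra, sifli=nofarn}

Derivation:
>> load(13/2)
<< 13/2
>> load(38)
<< 38
>> reciproc()
<< 1/38
>> minus(20/11)
<< -749/418
>> amplify(2/3)
<< -749/627
>> setk(sepra, ^)
<< nil
>> setk(sifli, nofarn)
<< nil
>> setk(dresmi, smijog)
<< cro
>> setk(motop, plegro)
<< nil
>> drop(dresmi)
<< smijog
>> flip()
<< 749/627
>> divby(-96)
<< -749/60192


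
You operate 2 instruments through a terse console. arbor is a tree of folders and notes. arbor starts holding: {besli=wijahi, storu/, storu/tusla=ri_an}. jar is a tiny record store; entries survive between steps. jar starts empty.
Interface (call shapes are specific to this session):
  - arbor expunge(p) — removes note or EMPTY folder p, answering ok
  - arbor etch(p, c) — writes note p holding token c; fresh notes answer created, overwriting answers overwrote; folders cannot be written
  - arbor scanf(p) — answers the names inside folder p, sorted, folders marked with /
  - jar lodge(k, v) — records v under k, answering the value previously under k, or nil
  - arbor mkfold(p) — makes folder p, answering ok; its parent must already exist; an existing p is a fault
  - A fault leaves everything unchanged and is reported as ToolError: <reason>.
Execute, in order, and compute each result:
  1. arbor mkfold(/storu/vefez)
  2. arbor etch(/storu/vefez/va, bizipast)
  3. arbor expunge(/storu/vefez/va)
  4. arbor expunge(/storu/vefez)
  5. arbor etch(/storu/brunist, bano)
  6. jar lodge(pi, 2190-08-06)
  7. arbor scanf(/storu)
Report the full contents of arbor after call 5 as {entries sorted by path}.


Answer: {besli=wijahi, storu/, storu/brunist=bano, storu/tusla=ri_an}

Derivation:
;; 1. arbor mkfold(p='/storu/vefez') => ok
;; 2. arbor etch(p='/storu/vefez/va', c='bizipast') => created
;; 3. arbor expunge(p='/storu/vefez/va') => ok
;; 4. arbor expunge(p='/storu/vefez') => ok
;; 5. arbor etch(p='/storu/brunist', c='bano') => created
;; 6. jar lodge(k='pi', v='2190-08-06') => nil
;; 7. arbor scanf(p='/storu') => [brunist, tusla]


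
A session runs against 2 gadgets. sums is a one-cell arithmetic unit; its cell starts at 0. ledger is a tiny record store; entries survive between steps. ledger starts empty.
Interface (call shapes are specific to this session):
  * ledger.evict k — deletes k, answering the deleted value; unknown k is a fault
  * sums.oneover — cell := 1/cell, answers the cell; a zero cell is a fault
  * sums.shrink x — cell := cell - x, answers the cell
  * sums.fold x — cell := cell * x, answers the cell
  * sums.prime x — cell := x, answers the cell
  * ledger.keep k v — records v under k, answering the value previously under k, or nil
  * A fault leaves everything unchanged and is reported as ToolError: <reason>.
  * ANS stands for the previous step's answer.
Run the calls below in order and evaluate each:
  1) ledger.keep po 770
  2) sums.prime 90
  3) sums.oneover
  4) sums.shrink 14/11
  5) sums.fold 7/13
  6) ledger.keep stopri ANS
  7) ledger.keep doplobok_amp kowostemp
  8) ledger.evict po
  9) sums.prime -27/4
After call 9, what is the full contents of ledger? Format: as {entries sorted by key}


;; 1. ledger.keep(k→po, v→770) == nil
;; 2. sums.prime(x→90) == 90
;; 3. sums.oneover() == 1/90
;; 4. sums.shrink(x→14/11) == -1249/990
;; 5. sums.fold(x→7/13) == -8743/12870
;; 6. ledger.keep(k→stopri, v→ANS) == nil
;; 7. ledger.keep(k→doplobok_amp, v→kowostemp) == nil
;; 8. ledger.evict(k→po) == 770
;; 9. sums.prime(x→-27/4) == -27/4

Answer: {doplobok_amp=kowostemp, stopri=-8743/12870}


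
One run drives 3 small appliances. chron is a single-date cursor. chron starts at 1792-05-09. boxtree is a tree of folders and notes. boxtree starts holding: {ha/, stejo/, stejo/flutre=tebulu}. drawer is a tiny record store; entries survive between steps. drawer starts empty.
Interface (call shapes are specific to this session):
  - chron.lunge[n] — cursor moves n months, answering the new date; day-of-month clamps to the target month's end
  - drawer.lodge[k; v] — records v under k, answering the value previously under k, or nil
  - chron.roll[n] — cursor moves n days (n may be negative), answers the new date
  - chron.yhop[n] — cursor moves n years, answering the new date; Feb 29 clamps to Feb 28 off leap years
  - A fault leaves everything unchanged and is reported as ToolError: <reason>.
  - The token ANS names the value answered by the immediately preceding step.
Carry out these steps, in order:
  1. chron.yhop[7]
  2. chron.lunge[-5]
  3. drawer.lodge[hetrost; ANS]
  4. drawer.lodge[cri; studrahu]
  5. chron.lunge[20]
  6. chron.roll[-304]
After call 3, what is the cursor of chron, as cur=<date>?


Now I run chron.yhop using n: 7, and observe 1799-05-09.
Using chron.lunge using n: -5, — result: 1798-12-09.
I call drawer.lodge using k: hetrost, v: ANS, → nil.
Using drawer.lodge using k: cri, v: studrahu, — result: nil.
I try chron.lunge using n: 20, and see 1800-08-09.
I try chron.roll using n: -304, yielding 1799-10-09.

Answer: cur=1798-12-09


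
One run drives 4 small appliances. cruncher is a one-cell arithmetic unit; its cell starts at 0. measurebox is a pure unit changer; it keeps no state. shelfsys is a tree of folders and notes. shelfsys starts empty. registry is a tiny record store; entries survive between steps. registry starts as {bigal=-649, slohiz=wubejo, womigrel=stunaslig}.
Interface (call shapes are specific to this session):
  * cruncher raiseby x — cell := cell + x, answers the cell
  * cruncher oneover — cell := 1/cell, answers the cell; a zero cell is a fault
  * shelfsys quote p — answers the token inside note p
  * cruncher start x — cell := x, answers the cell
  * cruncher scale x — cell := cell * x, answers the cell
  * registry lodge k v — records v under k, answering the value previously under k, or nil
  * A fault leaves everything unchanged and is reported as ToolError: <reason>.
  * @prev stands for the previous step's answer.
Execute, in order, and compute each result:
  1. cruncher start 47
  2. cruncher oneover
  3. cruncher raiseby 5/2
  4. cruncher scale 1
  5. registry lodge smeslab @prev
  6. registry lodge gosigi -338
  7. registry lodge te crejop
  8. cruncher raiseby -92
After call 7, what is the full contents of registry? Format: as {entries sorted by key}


>> cruncher start(x→47)
<< 47
>> cruncher oneover()
<< 1/47
>> cruncher raiseby(x→5/2)
<< 237/94
>> cruncher scale(x→1)
<< 237/94
>> registry lodge(k→smeslab, v→@prev)
<< nil
>> registry lodge(k→gosigi, v→-338)
<< nil
>> registry lodge(k→te, v→crejop)
<< nil
>> cruncher raiseby(x→-92)
<< -8411/94

Answer: {bigal=-649, gosigi=-338, slohiz=wubejo, smeslab=237/94, te=crejop, womigrel=stunaslig}


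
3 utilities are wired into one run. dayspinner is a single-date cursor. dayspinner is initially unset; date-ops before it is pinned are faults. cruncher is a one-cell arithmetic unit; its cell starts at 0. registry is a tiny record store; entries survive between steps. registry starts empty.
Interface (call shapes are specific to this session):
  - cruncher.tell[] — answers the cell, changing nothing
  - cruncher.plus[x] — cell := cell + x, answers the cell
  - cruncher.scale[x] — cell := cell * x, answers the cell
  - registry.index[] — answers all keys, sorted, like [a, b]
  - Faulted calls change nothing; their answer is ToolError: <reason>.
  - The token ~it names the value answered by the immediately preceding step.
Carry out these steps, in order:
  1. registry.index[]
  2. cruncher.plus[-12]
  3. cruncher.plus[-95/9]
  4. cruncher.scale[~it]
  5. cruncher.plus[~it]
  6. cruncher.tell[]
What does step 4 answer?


Answer: 41209/81

Derivation:
> registry.index
:: []
> cruncher.plus x=-12
:: -12
> cruncher.plus x=-95/9
:: -203/9
> cruncher.scale x=~it
:: 41209/81
> cruncher.plus x=~it
:: 82418/81
> cruncher.tell
:: 82418/81


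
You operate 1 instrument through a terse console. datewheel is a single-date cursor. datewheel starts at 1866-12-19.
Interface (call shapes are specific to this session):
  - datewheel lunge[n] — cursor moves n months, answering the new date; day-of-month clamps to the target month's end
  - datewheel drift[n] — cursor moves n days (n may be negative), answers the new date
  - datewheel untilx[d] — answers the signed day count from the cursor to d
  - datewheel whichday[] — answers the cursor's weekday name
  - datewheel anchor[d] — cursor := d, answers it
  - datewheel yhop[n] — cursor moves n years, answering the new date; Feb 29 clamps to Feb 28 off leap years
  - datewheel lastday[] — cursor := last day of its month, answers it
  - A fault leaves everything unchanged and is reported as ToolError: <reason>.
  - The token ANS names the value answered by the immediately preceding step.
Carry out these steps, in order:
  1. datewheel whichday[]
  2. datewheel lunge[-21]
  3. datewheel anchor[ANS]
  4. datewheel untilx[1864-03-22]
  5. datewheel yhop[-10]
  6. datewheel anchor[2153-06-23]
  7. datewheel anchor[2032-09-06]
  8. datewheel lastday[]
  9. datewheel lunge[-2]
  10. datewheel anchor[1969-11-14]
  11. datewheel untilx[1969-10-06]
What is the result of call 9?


==> datewheel whichday()
<== Wednesday
==> datewheel lunge(n: -21)
<== 1865-03-19
==> datewheel anchor(d: ANS)
<== 1865-03-19
==> datewheel untilx(d: 1864-03-22)
<== -362
==> datewheel yhop(n: -10)
<== 1855-03-19
==> datewheel anchor(d: 2153-06-23)
<== 2153-06-23
==> datewheel anchor(d: 2032-09-06)
<== 2032-09-06
==> datewheel lastday()
<== 2032-09-30
==> datewheel lunge(n: -2)
<== 2032-07-30
==> datewheel anchor(d: 1969-11-14)
<== 1969-11-14
==> datewheel untilx(d: 1969-10-06)
<== -39

Answer: 2032-07-30


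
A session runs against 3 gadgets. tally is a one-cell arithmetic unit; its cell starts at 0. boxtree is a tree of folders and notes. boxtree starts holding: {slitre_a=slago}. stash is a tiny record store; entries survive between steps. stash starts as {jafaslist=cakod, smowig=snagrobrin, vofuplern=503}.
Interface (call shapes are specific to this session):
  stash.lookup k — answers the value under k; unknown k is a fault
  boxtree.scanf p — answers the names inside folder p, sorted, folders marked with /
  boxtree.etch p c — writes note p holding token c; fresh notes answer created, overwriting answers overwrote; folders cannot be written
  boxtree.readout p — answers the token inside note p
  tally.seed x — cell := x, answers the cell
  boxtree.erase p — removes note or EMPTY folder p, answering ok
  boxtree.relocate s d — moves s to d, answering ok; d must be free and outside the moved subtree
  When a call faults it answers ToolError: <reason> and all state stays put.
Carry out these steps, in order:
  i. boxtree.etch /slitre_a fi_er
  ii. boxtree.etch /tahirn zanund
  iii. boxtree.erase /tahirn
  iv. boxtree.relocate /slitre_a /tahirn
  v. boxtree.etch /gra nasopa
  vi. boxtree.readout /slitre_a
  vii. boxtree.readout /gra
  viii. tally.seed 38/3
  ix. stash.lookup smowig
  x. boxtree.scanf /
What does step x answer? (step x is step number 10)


Step: boxtree.etch[/slitre_a; fi_er]
Result: overwrote
Step: boxtree.etch[/tahirn; zanund]
Result: created
Step: boxtree.erase[/tahirn]
Result: ok
Step: boxtree.relocate[/slitre_a; /tahirn]
Result: ok
Step: boxtree.etch[/gra; nasopa]
Result: created
Step: boxtree.readout[/slitre_a]
Result: ToolError: not found
Step: boxtree.readout[/gra]
Result: nasopa
Step: tally.seed[38/3]
Result: 38/3
Step: stash.lookup[smowig]
Result: snagrobrin
Step: boxtree.scanf[/]
Result: [gra, tahirn]

Answer: [gra, tahirn]


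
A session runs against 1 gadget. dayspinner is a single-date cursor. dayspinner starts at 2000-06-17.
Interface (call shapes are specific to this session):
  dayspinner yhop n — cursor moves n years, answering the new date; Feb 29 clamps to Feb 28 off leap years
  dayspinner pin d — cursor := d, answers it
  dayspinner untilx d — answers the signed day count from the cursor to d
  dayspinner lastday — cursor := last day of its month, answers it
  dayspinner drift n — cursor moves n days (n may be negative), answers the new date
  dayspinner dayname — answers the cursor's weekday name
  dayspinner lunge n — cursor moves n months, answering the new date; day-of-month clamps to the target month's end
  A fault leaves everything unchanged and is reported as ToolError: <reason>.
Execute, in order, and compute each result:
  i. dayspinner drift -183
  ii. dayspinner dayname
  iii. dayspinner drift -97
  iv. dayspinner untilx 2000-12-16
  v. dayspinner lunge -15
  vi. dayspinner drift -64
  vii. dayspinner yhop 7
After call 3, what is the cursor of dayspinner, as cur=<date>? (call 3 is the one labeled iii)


==> dayspinner drift(n=-183)
<== 1999-12-17
==> dayspinner dayname()
<== Friday
==> dayspinner drift(n=-97)
<== 1999-09-11
==> dayspinner untilx(d=2000-12-16)
<== 462
==> dayspinner lunge(n=-15)
<== 1998-06-11
==> dayspinner drift(n=-64)
<== 1998-04-08
==> dayspinner yhop(n=7)
<== 2005-04-08

Answer: cur=1999-09-11


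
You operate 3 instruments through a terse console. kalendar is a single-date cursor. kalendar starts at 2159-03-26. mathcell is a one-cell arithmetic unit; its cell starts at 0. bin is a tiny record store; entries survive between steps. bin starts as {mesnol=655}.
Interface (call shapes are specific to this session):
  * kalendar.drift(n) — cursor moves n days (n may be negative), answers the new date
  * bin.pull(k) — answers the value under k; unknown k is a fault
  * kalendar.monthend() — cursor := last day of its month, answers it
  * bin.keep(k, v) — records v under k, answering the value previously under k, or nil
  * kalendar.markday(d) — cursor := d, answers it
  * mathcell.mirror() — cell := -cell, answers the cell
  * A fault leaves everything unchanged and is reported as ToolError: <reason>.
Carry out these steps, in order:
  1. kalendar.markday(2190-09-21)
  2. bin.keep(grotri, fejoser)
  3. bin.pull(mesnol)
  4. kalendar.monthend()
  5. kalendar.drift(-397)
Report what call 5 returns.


-> kalendar.markday(d='2190-09-21')
<- 2190-09-21
-> bin.keep(k='grotri', v='fejoser')
<- nil
-> bin.pull(k='mesnol')
<- 655
-> kalendar.monthend()
<- 2190-09-30
-> kalendar.drift(n='-397')
<- 2189-08-29

Answer: 2189-08-29


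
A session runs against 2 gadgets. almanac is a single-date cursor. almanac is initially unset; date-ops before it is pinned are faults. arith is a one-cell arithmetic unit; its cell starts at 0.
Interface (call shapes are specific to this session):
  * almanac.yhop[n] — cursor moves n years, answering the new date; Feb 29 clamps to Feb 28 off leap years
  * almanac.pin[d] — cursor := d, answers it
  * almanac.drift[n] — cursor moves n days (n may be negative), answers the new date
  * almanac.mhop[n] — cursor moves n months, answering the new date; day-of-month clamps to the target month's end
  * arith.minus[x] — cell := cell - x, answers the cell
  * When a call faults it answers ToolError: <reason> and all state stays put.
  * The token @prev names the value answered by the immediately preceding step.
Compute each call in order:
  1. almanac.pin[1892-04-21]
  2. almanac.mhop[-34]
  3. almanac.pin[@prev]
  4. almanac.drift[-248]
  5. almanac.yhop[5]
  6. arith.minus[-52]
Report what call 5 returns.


CALL pin[d→1892-04-21]
RET  1892-04-21
CALL mhop[n→-34]
RET  1889-06-21
CALL pin[d→@prev]
RET  1889-06-21
CALL drift[n→-248]
RET  1888-10-16
CALL yhop[n→5]
RET  1893-10-16
CALL minus[x→-52]
RET  52

Answer: 1893-10-16


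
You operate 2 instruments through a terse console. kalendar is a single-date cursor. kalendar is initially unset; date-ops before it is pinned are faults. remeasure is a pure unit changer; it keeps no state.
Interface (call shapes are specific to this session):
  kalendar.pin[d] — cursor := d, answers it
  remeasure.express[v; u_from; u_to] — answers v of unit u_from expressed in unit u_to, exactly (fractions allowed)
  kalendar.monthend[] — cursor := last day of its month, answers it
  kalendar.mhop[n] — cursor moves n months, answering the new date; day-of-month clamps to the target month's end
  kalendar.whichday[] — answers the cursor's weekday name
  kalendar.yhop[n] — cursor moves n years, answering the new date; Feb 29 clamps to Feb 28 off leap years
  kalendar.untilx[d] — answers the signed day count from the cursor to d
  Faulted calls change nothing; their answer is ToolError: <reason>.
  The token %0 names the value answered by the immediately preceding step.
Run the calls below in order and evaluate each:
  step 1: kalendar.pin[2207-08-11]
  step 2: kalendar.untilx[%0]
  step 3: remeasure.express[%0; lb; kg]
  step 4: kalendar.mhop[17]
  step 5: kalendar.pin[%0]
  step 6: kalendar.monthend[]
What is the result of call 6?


-> kalendar.pin(2207-08-11)
<- 2207-08-11
-> kalendar.untilx(%0)
<- 0
-> remeasure.express(%0, lb, kg)
<- 0
-> kalendar.mhop(17)
<- 2209-01-11
-> kalendar.pin(%0)
<- 2209-01-11
-> kalendar.monthend()
<- 2209-01-31

Answer: 2209-01-31


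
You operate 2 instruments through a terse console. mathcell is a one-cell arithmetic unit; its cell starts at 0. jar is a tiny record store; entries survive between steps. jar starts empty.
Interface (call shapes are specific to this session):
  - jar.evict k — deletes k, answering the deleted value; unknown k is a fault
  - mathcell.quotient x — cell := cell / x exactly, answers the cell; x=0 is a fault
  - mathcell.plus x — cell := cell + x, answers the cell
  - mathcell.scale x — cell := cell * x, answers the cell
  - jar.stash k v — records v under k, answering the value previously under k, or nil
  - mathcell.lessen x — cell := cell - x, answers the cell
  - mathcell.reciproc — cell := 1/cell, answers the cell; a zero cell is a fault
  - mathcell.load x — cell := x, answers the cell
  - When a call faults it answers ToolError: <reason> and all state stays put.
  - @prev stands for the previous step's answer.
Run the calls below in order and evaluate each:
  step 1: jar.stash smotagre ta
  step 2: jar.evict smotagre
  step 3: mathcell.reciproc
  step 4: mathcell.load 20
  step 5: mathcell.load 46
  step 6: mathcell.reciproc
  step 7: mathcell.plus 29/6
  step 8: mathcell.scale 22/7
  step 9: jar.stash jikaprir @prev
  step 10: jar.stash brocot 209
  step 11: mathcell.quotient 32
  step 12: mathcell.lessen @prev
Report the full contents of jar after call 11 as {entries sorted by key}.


Answer: {brocot=209, jikaprir=7370/483}

Derivation:
-> stash(smotagre, ta)
<- nil
-> evict(smotagre)
<- ta
-> reciproc()
<- ToolError: reciprocal of zero
-> load(20)
<- 20
-> load(46)
<- 46
-> reciproc()
<- 1/46
-> plus(29/6)
<- 335/69
-> scale(22/7)
<- 7370/483
-> stash(jikaprir, @prev)
<- nil
-> stash(brocot, 209)
<- nil
-> quotient(32)
<- 3685/7728
-> lessen(@prev)
<- 0


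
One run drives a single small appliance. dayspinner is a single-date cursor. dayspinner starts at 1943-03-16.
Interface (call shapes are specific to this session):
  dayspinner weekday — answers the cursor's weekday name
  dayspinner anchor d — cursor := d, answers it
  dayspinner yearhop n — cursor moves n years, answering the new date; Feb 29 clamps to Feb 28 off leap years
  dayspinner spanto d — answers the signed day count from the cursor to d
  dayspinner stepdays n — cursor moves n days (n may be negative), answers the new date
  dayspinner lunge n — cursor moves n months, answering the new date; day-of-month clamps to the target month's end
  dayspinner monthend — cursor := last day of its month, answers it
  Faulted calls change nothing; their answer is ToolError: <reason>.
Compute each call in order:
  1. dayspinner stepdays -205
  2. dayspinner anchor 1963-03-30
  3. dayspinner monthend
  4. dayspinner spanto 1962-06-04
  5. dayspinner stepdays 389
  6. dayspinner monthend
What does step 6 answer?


% dayspinner stepdays n→-205
= 1942-08-23
% dayspinner anchor d→1963-03-30
= 1963-03-30
% dayspinner monthend
= 1963-03-31
% dayspinner spanto d→1962-06-04
= -300
% dayspinner stepdays n→389
= 1964-04-23
% dayspinner monthend
= 1964-04-30

Answer: 1964-04-30


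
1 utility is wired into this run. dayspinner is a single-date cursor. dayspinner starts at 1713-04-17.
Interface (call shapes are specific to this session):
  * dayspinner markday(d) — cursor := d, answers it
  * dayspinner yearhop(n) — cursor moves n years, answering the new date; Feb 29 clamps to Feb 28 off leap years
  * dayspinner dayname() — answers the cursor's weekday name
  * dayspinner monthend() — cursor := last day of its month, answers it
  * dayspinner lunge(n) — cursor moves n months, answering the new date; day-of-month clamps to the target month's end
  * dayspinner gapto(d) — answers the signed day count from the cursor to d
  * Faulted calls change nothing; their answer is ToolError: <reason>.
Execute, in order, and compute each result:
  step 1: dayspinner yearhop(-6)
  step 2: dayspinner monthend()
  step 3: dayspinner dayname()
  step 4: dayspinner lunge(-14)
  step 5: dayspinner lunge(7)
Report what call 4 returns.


! dayspinner yearhop(n: -6) : 1707-04-17
! dayspinner monthend() : 1707-04-30
! dayspinner dayname() : Saturday
! dayspinner lunge(n: -14) : 1706-02-28
! dayspinner lunge(n: 7) : 1706-09-28

Answer: 1706-02-28


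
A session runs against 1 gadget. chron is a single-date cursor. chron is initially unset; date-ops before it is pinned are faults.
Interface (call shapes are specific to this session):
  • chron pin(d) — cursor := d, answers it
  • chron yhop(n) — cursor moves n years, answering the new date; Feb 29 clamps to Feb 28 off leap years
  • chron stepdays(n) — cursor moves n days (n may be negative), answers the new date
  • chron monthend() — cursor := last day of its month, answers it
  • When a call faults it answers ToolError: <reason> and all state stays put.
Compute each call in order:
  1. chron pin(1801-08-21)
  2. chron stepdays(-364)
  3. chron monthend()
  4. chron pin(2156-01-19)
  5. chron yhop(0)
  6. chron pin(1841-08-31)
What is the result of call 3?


Using chron pin passing d: 1801-08-21: 1801-08-21.
I run chron stepdays passing n: -364: 1800-08-22.
Now I run chron monthend, and get 1800-08-31.
Invoking chron pin passing d: 2156-01-19, → 2156-01-19.
Invoking chron yhop passing n: 0: 2156-01-19.
I try chron pin passing d: 1841-08-31, and get 1841-08-31.

Answer: 1800-08-31


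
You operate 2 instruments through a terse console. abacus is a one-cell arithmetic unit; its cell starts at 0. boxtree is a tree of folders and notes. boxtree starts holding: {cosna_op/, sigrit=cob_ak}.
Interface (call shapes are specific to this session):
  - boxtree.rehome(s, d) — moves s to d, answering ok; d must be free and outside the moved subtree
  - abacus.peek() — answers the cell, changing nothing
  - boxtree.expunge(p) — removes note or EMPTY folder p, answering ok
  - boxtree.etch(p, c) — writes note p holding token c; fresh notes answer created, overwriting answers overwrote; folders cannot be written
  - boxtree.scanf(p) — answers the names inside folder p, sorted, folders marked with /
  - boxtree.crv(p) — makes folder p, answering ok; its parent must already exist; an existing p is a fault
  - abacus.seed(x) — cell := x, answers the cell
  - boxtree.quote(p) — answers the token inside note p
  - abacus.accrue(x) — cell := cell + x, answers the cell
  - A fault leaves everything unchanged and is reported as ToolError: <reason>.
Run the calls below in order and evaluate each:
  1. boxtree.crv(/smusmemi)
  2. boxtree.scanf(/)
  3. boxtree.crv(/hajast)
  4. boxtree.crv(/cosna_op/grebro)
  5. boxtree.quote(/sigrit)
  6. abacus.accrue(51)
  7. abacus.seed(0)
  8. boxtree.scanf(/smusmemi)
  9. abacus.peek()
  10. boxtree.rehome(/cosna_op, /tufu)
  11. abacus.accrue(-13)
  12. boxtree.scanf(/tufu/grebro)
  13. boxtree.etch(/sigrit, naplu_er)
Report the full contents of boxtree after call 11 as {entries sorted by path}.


Answer: {hajast/, sigrit=cob_ak, smusmemi/, tufu/, tufu/grebro/}

Derivation:
% 1. crv(p: /smusmemi) : ok
% 2. scanf(p: /) : [cosna_op/, sigrit, smusmemi/]
% 3. crv(p: /hajast) : ok
% 4. crv(p: /cosna_op/grebro) : ok
% 5. quote(p: /sigrit) : cob_ak
% 6. accrue(x: 51) : 51
% 7. seed(x: 0) : 0
% 8. scanf(p: /smusmemi) : []
% 9. peek() : 0
% 10. rehome(s: /cosna_op, d: /tufu) : ok
% 11. accrue(x: -13) : -13
% 12. scanf(p: /tufu/grebro) : []
% 13. etch(p: /sigrit, c: naplu_er) : overwrote


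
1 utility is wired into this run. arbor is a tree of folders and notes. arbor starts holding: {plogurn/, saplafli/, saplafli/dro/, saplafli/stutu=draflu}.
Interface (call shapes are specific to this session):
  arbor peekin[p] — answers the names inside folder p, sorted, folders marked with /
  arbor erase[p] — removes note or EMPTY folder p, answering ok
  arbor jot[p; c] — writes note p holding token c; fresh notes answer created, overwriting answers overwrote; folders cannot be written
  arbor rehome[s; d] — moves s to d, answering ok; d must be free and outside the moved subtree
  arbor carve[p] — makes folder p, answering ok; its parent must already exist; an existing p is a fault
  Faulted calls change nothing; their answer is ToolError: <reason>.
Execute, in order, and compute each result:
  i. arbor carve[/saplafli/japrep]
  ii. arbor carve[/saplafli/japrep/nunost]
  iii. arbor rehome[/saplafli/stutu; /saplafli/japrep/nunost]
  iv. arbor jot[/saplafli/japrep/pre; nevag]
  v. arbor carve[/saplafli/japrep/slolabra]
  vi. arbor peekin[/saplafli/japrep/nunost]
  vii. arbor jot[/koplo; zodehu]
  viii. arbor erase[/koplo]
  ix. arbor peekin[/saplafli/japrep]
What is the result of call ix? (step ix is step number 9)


Answer: [nunost/, pre, slolabra/]

Derivation:
·→ arbor carve(p=/saplafli/japrep)
·← ok
·→ arbor carve(p=/saplafli/japrep/nunost)
·← ok
·→ arbor rehome(s=/saplafli/stutu, d=/saplafli/japrep/nunost)
·← ToolError: exists
·→ arbor jot(p=/saplafli/japrep/pre, c=nevag)
·← created
·→ arbor carve(p=/saplafli/japrep/slolabra)
·← ok
·→ arbor peekin(p=/saplafli/japrep/nunost)
·← []
·→ arbor jot(p=/koplo, c=zodehu)
·← created
·→ arbor erase(p=/koplo)
·← ok
·→ arbor peekin(p=/saplafli/japrep)
·← [nunost/, pre, slolabra/]


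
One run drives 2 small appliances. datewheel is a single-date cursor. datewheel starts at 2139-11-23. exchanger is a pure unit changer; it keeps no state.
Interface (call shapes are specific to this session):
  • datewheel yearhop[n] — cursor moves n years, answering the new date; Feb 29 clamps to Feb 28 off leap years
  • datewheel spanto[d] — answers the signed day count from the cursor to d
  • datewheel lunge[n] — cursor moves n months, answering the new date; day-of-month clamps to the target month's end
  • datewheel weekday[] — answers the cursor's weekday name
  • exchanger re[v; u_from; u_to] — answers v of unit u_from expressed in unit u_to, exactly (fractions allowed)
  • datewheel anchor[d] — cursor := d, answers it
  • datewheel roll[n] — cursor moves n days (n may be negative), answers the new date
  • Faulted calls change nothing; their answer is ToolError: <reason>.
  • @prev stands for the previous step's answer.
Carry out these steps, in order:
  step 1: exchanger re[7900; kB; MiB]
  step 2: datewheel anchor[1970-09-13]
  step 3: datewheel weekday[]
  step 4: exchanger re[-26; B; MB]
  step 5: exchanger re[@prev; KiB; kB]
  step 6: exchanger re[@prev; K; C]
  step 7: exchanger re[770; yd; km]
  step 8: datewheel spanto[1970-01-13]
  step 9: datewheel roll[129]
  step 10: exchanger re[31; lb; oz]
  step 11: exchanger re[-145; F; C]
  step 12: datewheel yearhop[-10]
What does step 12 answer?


Answer: 1961-01-20

Derivation:
> exchanger re v→7900 u_from→kB u_to→MiB
:: 246875/32768
> datewheel anchor d→1970-09-13
:: 1970-09-13
> datewheel weekday
:: Sunday
> exchanger re v→-26 u_from→B u_to→MB
:: -13/500000
> exchanger re v→@prev u_from→KiB u_to→kB
:: -52/1953125
> exchanger re v→@prev u_from→K u_to→C
:: -2133984583/7812500
> exchanger re v→770 u_from→yd u_to→km
:: 88011/125000
> datewheel spanto d→1970-01-13
:: -243
> datewheel roll n→129
:: 1971-01-20
> exchanger re v→31 u_from→lb u_to→oz
:: 496
> exchanger re v→-145 u_from→F u_to→C
:: -295/3
> datewheel yearhop n→-10
:: 1961-01-20


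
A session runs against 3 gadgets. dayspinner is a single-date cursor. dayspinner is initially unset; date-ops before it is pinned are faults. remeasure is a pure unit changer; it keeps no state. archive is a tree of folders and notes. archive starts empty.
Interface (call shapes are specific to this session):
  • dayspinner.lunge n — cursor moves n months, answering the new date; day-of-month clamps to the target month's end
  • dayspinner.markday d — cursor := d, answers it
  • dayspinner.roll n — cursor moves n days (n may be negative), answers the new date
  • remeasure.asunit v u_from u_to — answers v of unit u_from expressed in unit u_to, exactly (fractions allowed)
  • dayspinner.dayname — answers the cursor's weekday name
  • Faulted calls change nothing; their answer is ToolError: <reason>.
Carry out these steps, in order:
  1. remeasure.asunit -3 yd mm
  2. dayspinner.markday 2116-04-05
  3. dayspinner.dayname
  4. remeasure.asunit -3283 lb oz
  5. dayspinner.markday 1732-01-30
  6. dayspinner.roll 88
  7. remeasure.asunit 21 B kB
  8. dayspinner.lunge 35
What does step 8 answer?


[in] remeasure.asunit v→-3 u_from→yd u_to→mm
[out] -13716/5
[in] dayspinner.markday d→2116-04-05
[out] 2116-04-05
[in] dayspinner.dayname
[out] Sunday
[in] remeasure.asunit v→-3283 u_from→lb u_to→oz
[out] -52528
[in] dayspinner.markday d→1732-01-30
[out] 1732-01-30
[in] dayspinner.roll n→88
[out] 1732-04-27
[in] remeasure.asunit v→21 u_from→B u_to→kB
[out] 21/1000
[in] dayspinner.lunge n→35
[out] 1735-03-27

Answer: 1735-03-27


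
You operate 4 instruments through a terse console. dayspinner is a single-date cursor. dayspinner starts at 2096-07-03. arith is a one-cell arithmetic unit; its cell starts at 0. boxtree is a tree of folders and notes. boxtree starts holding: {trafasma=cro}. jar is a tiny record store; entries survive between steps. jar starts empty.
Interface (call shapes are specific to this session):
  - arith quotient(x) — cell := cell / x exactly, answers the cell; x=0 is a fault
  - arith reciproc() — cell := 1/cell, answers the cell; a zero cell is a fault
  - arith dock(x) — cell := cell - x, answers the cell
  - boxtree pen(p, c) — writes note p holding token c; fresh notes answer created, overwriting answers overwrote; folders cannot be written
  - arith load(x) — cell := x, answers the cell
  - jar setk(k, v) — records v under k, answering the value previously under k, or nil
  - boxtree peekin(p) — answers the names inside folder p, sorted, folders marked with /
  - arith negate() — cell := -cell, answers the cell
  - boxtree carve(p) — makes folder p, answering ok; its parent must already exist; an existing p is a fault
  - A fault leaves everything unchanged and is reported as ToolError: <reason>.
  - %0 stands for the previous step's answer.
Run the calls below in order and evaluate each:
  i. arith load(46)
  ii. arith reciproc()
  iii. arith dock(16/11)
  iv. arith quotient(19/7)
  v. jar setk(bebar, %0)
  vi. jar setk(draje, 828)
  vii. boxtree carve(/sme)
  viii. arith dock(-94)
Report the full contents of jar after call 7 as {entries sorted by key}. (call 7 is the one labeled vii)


Answer: {bebar=-5075/9614, draje=828}

Derivation:
>> arith load(x: 46)
<< 46
>> arith reciproc()
<< 1/46
>> arith dock(x: 16/11)
<< -725/506
>> arith quotient(x: 19/7)
<< -5075/9614
>> jar setk(k: bebar, v: %0)
<< nil
>> jar setk(k: draje, v: 828)
<< nil
>> boxtree carve(p: /sme)
<< ok
>> arith dock(x: -94)
<< 898641/9614


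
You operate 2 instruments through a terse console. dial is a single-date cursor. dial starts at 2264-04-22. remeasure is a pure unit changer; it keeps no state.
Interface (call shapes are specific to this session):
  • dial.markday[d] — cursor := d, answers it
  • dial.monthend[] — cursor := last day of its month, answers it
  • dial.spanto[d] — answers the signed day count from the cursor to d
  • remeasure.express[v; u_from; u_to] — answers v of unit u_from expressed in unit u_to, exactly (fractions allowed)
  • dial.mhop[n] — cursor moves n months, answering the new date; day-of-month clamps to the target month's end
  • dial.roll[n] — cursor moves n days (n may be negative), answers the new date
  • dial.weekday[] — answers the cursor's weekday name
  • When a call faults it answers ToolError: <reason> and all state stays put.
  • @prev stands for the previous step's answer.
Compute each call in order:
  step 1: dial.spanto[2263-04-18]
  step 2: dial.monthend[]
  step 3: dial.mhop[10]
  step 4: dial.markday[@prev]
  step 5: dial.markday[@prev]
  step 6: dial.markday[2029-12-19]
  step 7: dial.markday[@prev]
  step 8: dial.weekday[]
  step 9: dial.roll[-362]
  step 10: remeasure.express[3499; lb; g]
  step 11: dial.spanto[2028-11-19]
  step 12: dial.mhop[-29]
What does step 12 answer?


I use dial.spanto using d→2263-04-18, and get -370.
I call dial.monthend, and observe 2264-04-30.
I invoke dial.mhop using n→10, and see 2265-02-28.
I call dial.markday using d→@prev, and observe 2265-02-28.
Then dial.markday using d→@prev, giving 2265-02-28.
I try dial.markday using d→2029-12-19, and get 2029-12-19.
I try dial.markday using d→@prev: 2029-12-19.
I try dial.weekday(), → Wednesday.
Invoking dial.roll using n→-362, — result: 2028-12-22.
Calling remeasure.express using v→3499, u_from→lb, u_to→g: 158711970263/100000.
I try dial.spanto using d→2028-11-19, → -33.
I try dial.mhop using n→-29, → 2026-07-22.

Answer: 2026-07-22
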